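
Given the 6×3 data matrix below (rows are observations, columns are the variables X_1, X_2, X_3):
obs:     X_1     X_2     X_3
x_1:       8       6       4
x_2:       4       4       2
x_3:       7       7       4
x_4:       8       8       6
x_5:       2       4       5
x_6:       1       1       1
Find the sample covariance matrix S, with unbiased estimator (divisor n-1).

Step 1 — column means:
  mean(X_1) = (8 + 4 + 7 + 8 + 2 + 1) / 6 = 30/6 = 5
  mean(X_2) = (6 + 4 + 7 + 8 + 4 + 1) / 6 = 30/6 = 5
  mean(X_3) = (4 + 2 + 4 + 6 + 5 + 1) / 6 = 22/6 = 3.6667

Step 2 — sample covariance S[i,j] = (1/(n-1)) · Σ_k (x_{k,i} - mean_i) · (x_{k,j} - mean_j), with n-1 = 5.
  S[X_1,X_1] = ((3)·(3) + (-1)·(-1) + (2)·(2) + (3)·(3) + (-3)·(-3) + (-4)·(-4)) / 5 = 48/5 = 9.6
  S[X_1,X_2] = ((3)·(1) + (-1)·(-1) + (2)·(2) + (3)·(3) + (-3)·(-1) + (-4)·(-4)) / 5 = 36/5 = 7.2
  S[X_1,X_3] = ((3)·(0.3333) + (-1)·(-1.6667) + (2)·(0.3333) + (3)·(2.3333) + (-3)·(1.3333) + (-4)·(-2.6667)) / 5 = 17/5 = 3.4
  S[X_2,X_2] = ((1)·(1) + (-1)·(-1) + (2)·(2) + (3)·(3) + (-1)·(-1) + (-4)·(-4)) / 5 = 32/5 = 6.4
  S[X_2,X_3] = ((1)·(0.3333) + (-1)·(-1.6667) + (2)·(0.3333) + (3)·(2.3333) + (-1)·(1.3333) + (-4)·(-2.6667)) / 5 = 19/5 = 3.8
  S[X_3,X_3] = ((0.3333)·(0.3333) + (-1.6667)·(-1.6667) + (0.3333)·(0.3333) + (2.3333)·(2.3333) + (1.3333)·(1.3333) + (-2.6667)·(-2.6667)) / 5 = 17.3333/5 = 3.4667

S is symmetric (S[j,i] = S[i,j]). Assembling:

S = [[9.6, 7.2, 3.4],
 [7.2, 6.4, 3.8],
 [3.4, 3.8, 3.4667]]


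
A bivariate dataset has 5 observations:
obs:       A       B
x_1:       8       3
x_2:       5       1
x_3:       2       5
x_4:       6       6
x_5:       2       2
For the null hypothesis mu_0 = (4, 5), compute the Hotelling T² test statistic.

Step 1 — sample mean vector:
  mean(A) = (8 + 5 + 2 + 6 + 2) / 5 = 23/5 = 4.6
  mean(B) = (3 + 1 + 5 + 6 + 2) / 5 = 17/5 = 3.4
  x̄ = (4.6, 3.4),  deviation x̄ - mu_0 = (4.6, 3.4) - (4, 5) = (0.6, -1.6).

Step 2 — sample covariance matrix, S[i,j] = (1/(n-1)) · Σ_k (x_{k,i} - mean_i) · (x_{k,j} - mean_j), divisor n-1 = 4:
  S[A,A] = ((3.4)·(3.4) + (0.4)·(0.4) + (-2.6)·(-2.6) + (1.4)·(1.4) + (-2.6)·(-2.6)) / 4 = 27.2/4 = 6.8
  S[A,B] = ((3.4)·(-0.4) + (0.4)·(-2.4) + (-2.6)·(1.6) + (1.4)·(2.6) + (-2.6)·(-1.4)) / 4 = 0.8/4 = 0.2
  S[B,B] = ((-0.4)·(-0.4) + (-2.4)·(-2.4) + (1.6)·(1.6) + (2.6)·(2.6) + (-1.4)·(-1.4)) / 4 = 17.2/4 = 4.3
  S = [[6.8, 0.2],
 [0.2, 4.3]].

Step 3 — invert S. det(S) = 6.8·4.3 - (0.2)² = 29.2.
  S^{-1} = (1/det) · [[d, -b], [-b, a]] = [[0.1473, -0.0068],
 [-0.0068, 0.2329]].

Step 4 — quadratic form (x̄ - mu_0)^T · S^{-1} · (x̄ - mu_0):
  S^{-1} · (x̄ - mu_0) = (0.0993, -0.3767),
  (x̄ - mu_0)^T · [...] = (0.6)·(0.0993) + (-1.6)·(-0.3767) = 0.6623.

Step 5 — scale by n: T² = 5 · 0.6623 = 3.3116.

T² ≈ 3.3116


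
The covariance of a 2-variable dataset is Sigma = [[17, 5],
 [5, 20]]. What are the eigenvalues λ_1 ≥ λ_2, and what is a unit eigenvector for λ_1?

Step 1 — characteristic polynomial of 2×2 Sigma:
  det(Sigma - λI) = λ² - trace · λ + det = 0.
  trace = 17 + 20 = 37, det = 17·20 - (5)² = 315.
Step 2 — discriminant:
  Δ = trace² - 4·det = 1369 - 1260 = 109.
Step 3 — eigenvalues:
  λ = (trace ± √Δ)/2 = (37 ± 10.4403)/2,
  λ_1 = 23.7202,  λ_2 = 13.2798.

Step 4 — unit eigenvector for λ_1: solve (Sigma - λ_1 I)v = 0. First row:
  (17 - 23.7202)·v_x + (5)·v_y = 0, i.e. (-6.7202)·v_x + (5)·v_y = 0,
  so v ∝ (b, λ_1 - a) = (5, 6.7202) = u.
  ||u|| = √((5)² + (6.7202)²) = √(70.1605) ≈ 8.3762,
  v_1 = u/||u|| ≈ (0.5969, 0.8023) (||v_1|| = 1).

λ_1 = 23.7202,  λ_2 = 13.2798;  v_1 ≈ (0.5969, 0.8023)


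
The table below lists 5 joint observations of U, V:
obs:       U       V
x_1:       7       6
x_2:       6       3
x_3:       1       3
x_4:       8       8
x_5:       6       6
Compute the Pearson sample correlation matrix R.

Step 1 — column means:
  mean(U) = (7 + 6 + 1 + 8 + 6) / 5 = 28/5 = 5.6
  mean(V) = (6 + 3 + 3 + 8 + 6) / 5 = 26/5 = 5.2

Step 2 — sample variances and covariances s[i,j] = (1/(n-1)) · Σ_k (x_{k,i} - mean_i) · (x_{k,j} - mean_j), with n-1 = 4:
  s[U,U] = ((1.4)·(1.4) + (0.4)·(0.4) + (-4.6)·(-4.6) + (2.4)·(2.4) + (0.4)·(0.4)) / 4 = 29.2/4 = 7.3
  s[U,V] = ((1.4)·(0.8) + (0.4)·(-2.2) + (-4.6)·(-2.2) + (2.4)·(2.8) + (0.4)·(0.8)) / 4 = 17.4/4 = 4.35
  s[V,V] = ((0.8)·(0.8) + (-2.2)·(-2.2) + (-2.2)·(-2.2) + (2.8)·(2.8) + (0.8)·(0.8)) / 4 = 18.8/4 = 4.7
  Sample standard deviations s_i = √(s[i,i]):
  s(U) = √(7.3) = 2.7019
  s(V) = √(4.7) = 2.1679

Step 3 — r_{ij} = s_{ij} / (s_i · s_j):
  r[U,U] = 1 (diagonal).
  r[U,V] = 4.35 / (2.7019 · 2.1679) = 4.35 / 5.8575 = 0.7426
  r[V,V] = 1 (diagonal).

R is symmetric with unit diagonal. Assembling:

R = [[1, 0.7426],
 [0.7426, 1]]


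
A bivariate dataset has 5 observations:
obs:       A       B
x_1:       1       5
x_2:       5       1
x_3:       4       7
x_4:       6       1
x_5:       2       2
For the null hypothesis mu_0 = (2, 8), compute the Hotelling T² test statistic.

Step 1 — sample mean vector:
  mean(A) = (1 + 5 + 4 + 6 + 2) / 5 = 18/5 = 3.6
  mean(B) = (5 + 1 + 7 + 1 + 2) / 5 = 16/5 = 3.2
  x̄ = (3.6, 3.2),  deviation x̄ - mu_0 = (3.6, 3.2) - (2, 8) = (1.6, -4.8).

Step 2 — sample covariance matrix, S[i,j] = (1/(n-1)) · Σ_k (x_{k,i} - mean_i) · (x_{k,j} - mean_j), divisor n-1 = 4:
  S[A,A] = ((-2.6)·(-2.6) + (1.4)·(1.4) + (0.4)·(0.4) + (2.4)·(2.4) + (-1.6)·(-1.6)) / 4 = 17.2/4 = 4.3
  S[A,B] = ((-2.6)·(1.8) + (1.4)·(-2.2) + (0.4)·(3.8) + (2.4)·(-2.2) + (-1.6)·(-1.2)) / 4 = -9.6/4 = -2.4
  S[B,B] = ((1.8)·(1.8) + (-2.2)·(-2.2) + (3.8)·(3.8) + (-2.2)·(-2.2) + (-1.2)·(-1.2)) / 4 = 28.8/4 = 7.2
  S = [[4.3, -2.4],
 [-2.4, 7.2]].

Step 3 — invert S. det(S) = 4.3·7.2 - (-2.4)² = 25.2.
  S^{-1} = (1/det) · [[d, -b], [-b, a]] = [[0.2857, 0.0952],
 [0.0952, 0.1706]].

Step 4 — quadratic form (x̄ - mu_0)^T · S^{-1} · (x̄ - mu_0):
  S^{-1} · (x̄ - mu_0) = (0, -0.6667),
  (x̄ - mu_0)^T · [...] = (1.6)·(0) + (-4.8)·(-0.6667) = 3.2.

Step 5 — scale by n: T² = 5 · 3.2 = 16.

T² ≈ 16


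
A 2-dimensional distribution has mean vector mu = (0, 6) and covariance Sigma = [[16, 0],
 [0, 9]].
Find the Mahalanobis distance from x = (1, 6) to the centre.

Step 1 — centre the observation: (x - mu) = (1, 0).

Step 2 — invert Sigma. det(Sigma) = 16·9 - (0)² = 144.
  Sigma^{-1} = (1/det) · [[d, -b], [-b, a]] = [[0.0625, 0],
 [0, 0.1111]].

Step 3 — form the quadratic (x - mu)^T · Sigma^{-1} · (x - mu):
  Sigma^{-1} · (x - mu) = (0.0625, 0).
  (x - mu)^T · [Sigma^{-1} · (x - mu)] = (1)·(0.0625) + (0)·(0) = 0.0625.

Step 4 — take square root: d = √(0.0625) ≈ 0.25.

d(x, mu) = √(0.0625) ≈ 0.25


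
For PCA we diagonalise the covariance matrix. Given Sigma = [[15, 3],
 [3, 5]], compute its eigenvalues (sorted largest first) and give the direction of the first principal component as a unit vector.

Step 1 — characteristic polynomial of 2×2 Sigma:
  det(Sigma - λI) = λ² - trace · λ + det = 0.
  trace = 15 + 5 = 20, det = 15·5 - (3)² = 66.
Step 2 — discriminant:
  Δ = trace² - 4·det = 400 - 264 = 136.
Step 3 — eigenvalues:
  λ = (trace ± √Δ)/2 = (20 ± 11.6619)/2,
  λ_1 = 15.831,  λ_2 = 4.169.

Step 4 — unit eigenvector for λ_1: solve (Sigma - λ_1 I)v = 0. First row:
  (15 - 15.831)·v_x + (3)·v_y = 0, i.e. (-0.831)·v_x + (3)·v_y = 0,
  so v ∝ (b, λ_1 - a) = (3, 0.831) = u.
  ||u|| = √((3)² + (0.831)²) = √(9.6905) ≈ 3.113,
  v_1 = u/||u|| ≈ (0.9637, 0.2669) (||v_1|| = 1).

λ_1 = 15.831,  λ_2 = 4.169;  v_1 ≈ (0.9637, 0.2669)


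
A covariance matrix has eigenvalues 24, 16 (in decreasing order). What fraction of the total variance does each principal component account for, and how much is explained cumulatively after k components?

Step 1 — total variance = trace(Sigma) = Σ λ_i = 24 + 16 = 40.

Step 2 — fraction explained by component i = λ_i / Σ λ:
  PC1: 24/40 = 0.6
  PC2: 16/40 = 0.4

Step 3 — cumulative fraction after k components = (λ_1 + ... + λ_k) / Σ λ:
  k = 1: 24/40 = 0.6
  k = 2: (24 + 16)/40 = 40/40 = 1

Summary (fraction, with percent):

explained: PC1 0.6 (60%), PC2 0.4 (40%);  cumulative: 0.6, 1


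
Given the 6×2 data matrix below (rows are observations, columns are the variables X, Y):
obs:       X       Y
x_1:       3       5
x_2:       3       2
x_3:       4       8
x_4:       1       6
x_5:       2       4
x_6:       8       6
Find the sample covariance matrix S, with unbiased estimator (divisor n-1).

Step 1 — column means:
  mean(X) = (3 + 3 + 4 + 1 + 2 + 8) / 6 = 21/6 = 3.5
  mean(Y) = (5 + 2 + 8 + 6 + 4 + 6) / 6 = 31/6 = 5.1667

Step 2 — sample covariance S[i,j] = (1/(n-1)) · Σ_k (x_{k,i} - mean_i) · (x_{k,j} - mean_j), with n-1 = 5.
  S[X,X] = ((-0.5)·(-0.5) + (-0.5)·(-0.5) + (0.5)·(0.5) + (-2.5)·(-2.5) + (-1.5)·(-1.5) + (4.5)·(4.5)) / 5 = 29.5/5 = 5.9
  S[X,Y] = ((-0.5)·(-0.1667) + (-0.5)·(-3.1667) + (0.5)·(2.8333) + (-2.5)·(0.8333) + (-1.5)·(-1.1667) + (4.5)·(0.8333)) / 5 = 6.5/5 = 1.3
  S[Y,Y] = ((-0.1667)·(-0.1667) + (-3.1667)·(-3.1667) + (2.8333)·(2.8333) + (0.8333)·(0.8333) + (-1.1667)·(-1.1667) + (0.8333)·(0.8333)) / 5 = 20.8333/5 = 4.1667

S is symmetric (S[j,i] = S[i,j]). Assembling:

S = [[5.9, 1.3],
 [1.3, 4.1667]]


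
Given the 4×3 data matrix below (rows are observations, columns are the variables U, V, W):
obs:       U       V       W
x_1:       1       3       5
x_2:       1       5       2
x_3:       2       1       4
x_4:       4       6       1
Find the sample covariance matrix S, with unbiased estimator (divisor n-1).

Step 1 — column means:
  mean(U) = (1 + 1 + 2 + 4) / 4 = 8/4 = 2
  mean(V) = (3 + 5 + 1 + 6) / 4 = 15/4 = 3.75
  mean(W) = (5 + 2 + 4 + 1) / 4 = 12/4 = 3

Step 2 — sample covariance S[i,j] = (1/(n-1)) · Σ_k (x_{k,i} - mean_i) · (x_{k,j} - mean_j), with n-1 = 3.
  S[U,U] = ((-1)·(-1) + (-1)·(-1) + (0)·(0) + (2)·(2)) / 3 = 6/3 = 2
  S[U,V] = ((-1)·(-0.75) + (-1)·(1.25) + (0)·(-2.75) + (2)·(2.25)) / 3 = 4/3 = 1.3333
  S[U,W] = ((-1)·(2) + (-1)·(-1) + (0)·(1) + (2)·(-2)) / 3 = -5/3 = -1.6667
  S[V,V] = ((-0.75)·(-0.75) + (1.25)·(1.25) + (-2.75)·(-2.75) + (2.25)·(2.25)) / 3 = 14.75/3 = 4.9167
  S[V,W] = ((-0.75)·(2) + (1.25)·(-1) + (-2.75)·(1) + (2.25)·(-2)) / 3 = -10/3 = -3.3333
  S[W,W] = ((2)·(2) + (-1)·(-1) + (1)·(1) + (-2)·(-2)) / 3 = 10/3 = 3.3333

S is symmetric (S[j,i] = S[i,j]). Assembling:

S = [[2, 1.3333, -1.6667],
 [1.3333, 4.9167, -3.3333],
 [-1.6667, -3.3333, 3.3333]]


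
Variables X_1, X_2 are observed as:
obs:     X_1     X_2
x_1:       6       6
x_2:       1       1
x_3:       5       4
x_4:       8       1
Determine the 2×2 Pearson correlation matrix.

Step 1 — column means:
  mean(X_1) = (6 + 1 + 5 + 8) / 4 = 20/4 = 5
  mean(X_2) = (6 + 1 + 4 + 1) / 4 = 12/4 = 3

Step 2 — sample variances and covariances s[i,j] = (1/(n-1)) · Σ_k (x_{k,i} - mean_i) · (x_{k,j} - mean_j), with n-1 = 3:
  s[X_1,X_1] = ((1)·(1) + (-4)·(-4) + (0)·(0) + (3)·(3)) / 3 = 26/3 = 8.6667
  s[X_1,X_2] = ((1)·(3) + (-4)·(-2) + (0)·(1) + (3)·(-2)) / 3 = 5/3 = 1.6667
  s[X_2,X_2] = ((3)·(3) + (-2)·(-2) + (1)·(1) + (-2)·(-2)) / 3 = 18/3 = 6
  Sample standard deviations s_i = √(s[i,i]):
  s(X_1) = √(8.6667) = 2.9439
  s(X_2) = √(6) = 2.4495

Step 3 — r_{ij} = s_{ij} / (s_i · s_j):
  r[X_1,X_1] = 1 (diagonal).
  r[X_1,X_2] = 1.6667 / (2.9439 · 2.4495) = 1.6667 / 7.2111 = 0.2311
  r[X_2,X_2] = 1 (diagonal).

R is symmetric with unit diagonal. Assembling:

R = [[1, 0.2311],
 [0.2311, 1]]


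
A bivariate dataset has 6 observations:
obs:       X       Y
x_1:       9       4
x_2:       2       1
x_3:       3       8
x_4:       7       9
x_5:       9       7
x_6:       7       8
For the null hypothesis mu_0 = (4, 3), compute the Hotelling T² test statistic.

Step 1 — sample mean vector:
  mean(X) = (9 + 2 + 3 + 7 + 9 + 7) / 6 = 37/6 = 6.1667
  mean(Y) = (4 + 1 + 8 + 9 + 7 + 8) / 6 = 37/6 = 6.1667
  x̄ = (6.1667, 6.1667),  deviation x̄ - mu_0 = (6.1667, 6.1667) - (4, 3) = (2.1667, 3.1667).

Step 2 — sample covariance matrix, S[i,j] = (1/(n-1)) · Σ_k (x_{k,i} - mean_i) · (x_{k,j} - mean_j), divisor n-1 = 5:
  S[X,X] = ((2.8333)·(2.8333) + (-4.1667)·(-4.1667) + (-3.1667)·(-3.1667) + (0.8333)·(0.8333) + (2.8333)·(2.8333) + (0.8333)·(0.8333)) / 5 = 44.8333/5 = 8.9667
  S[X,Y] = ((2.8333)·(-2.1667) + (-4.1667)·(-5.1667) + (-3.1667)·(1.8333) + (0.8333)·(2.8333) + (2.8333)·(0.8333) + (0.8333)·(1.8333)) / 5 = 15.8333/5 = 3.1667
  S[Y,Y] = ((-2.1667)·(-2.1667) + (-5.1667)·(-5.1667) + (1.8333)·(1.8333) + (2.8333)·(2.8333) + (0.8333)·(0.8333) + (1.8333)·(1.8333)) / 5 = 46.8333/5 = 9.3667
  S = [[8.9667, 3.1667],
 [3.1667, 9.3667]].

Step 3 — invert S. det(S) = 8.9667·9.3667 - (3.1667)² = 73.96.
  S^{-1} = (1/det) · [[d, -b], [-b, a]] = [[0.1266, -0.0428],
 [-0.0428, 0.1212]].

Step 4 — quadratic form (x̄ - mu_0)^T · S^{-1} · (x̄ - mu_0):
  S^{-1} · (x̄ - mu_0) = (0.1388, 0.2911),
  (x̄ - mu_0)^T · [...] = (2.1667)·(0.1388) + (3.1667)·(0.2911) = 1.2227.

Step 5 — scale by n: T² = 6 · 1.2227 = 7.3364.

T² ≈ 7.3364


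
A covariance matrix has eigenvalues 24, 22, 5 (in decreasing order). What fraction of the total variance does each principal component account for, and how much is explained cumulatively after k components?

Step 1 — total variance = trace(Sigma) = Σ λ_i = 24 + 22 + 5 = 51.

Step 2 — fraction explained by component i = λ_i / Σ λ:
  PC1: 24/51 = 0.4706
  PC2: 22/51 = 0.4314
  PC3: 5/51 = 0.098

Step 3 — cumulative fraction after k components = (λ_1 + ... + λ_k) / Σ λ:
  k = 1: 24/51 = 0.4706
  k = 2: (24 + 22)/51 = 46/51 = 0.902
  k = 3: (24 + 22 + 5)/51 = 51/51 = 1

Summary (fraction, with percent):

explained: PC1 0.4706 (47.06%), PC2 0.4314 (43.14%), PC3 0.098 (9.8%);  cumulative: 0.4706, 0.902, 1


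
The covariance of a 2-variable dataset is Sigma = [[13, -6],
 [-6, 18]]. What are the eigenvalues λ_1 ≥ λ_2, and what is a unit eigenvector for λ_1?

Step 1 — characteristic polynomial of 2×2 Sigma:
  det(Sigma - λI) = λ² - trace · λ + det = 0.
  trace = 13 + 18 = 31, det = 13·18 - (-6)² = 198.
Step 2 — discriminant:
  Δ = trace² - 4·det = 961 - 792 = 169.
Step 3 — eigenvalues:
  λ = (trace ± √Δ)/2 = (31 ± 13)/2,
  λ_1 = 22,  λ_2 = 9.

Step 4 — unit eigenvector for λ_1: solve (Sigma - λ_1 I)v = 0. First row:
  (13 - 22)·v_x + (-6)·v_y = 0, i.e. (-9)·v_x + (-6)·v_y = 0,
  so v ∝ (b, λ_1 - a) = (-6, 9); multiply by -1 so the first entry is positive: u = (6, -9).
  ||u|| = √((6)² + (-9)²) = √(117) ≈ 10.8167,
  v_1 = u/||u|| ≈ (0.5547, -0.8321) (||v_1|| = 1).

λ_1 = 22,  λ_2 = 9;  v_1 ≈ (0.5547, -0.8321)


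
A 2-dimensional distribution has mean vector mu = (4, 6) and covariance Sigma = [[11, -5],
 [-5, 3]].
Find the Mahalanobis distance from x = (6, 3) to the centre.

Step 1 — centre the observation: (x - mu) = (2, -3).

Step 2 — invert Sigma. det(Sigma) = 11·3 - (-5)² = 8.
  Sigma^{-1} = (1/det) · [[d, -b], [-b, a]] = [[0.375, 0.625],
 [0.625, 1.375]].

Step 3 — form the quadratic (x - mu)^T · Sigma^{-1} · (x - mu):
  Sigma^{-1} · (x - mu) = (-1.125, -2.875).
  (x - mu)^T · [Sigma^{-1} · (x - mu)] = (2)·(-1.125) + (-3)·(-2.875) = 6.375.

Step 4 — take square root: d = √(6.375) ≈ 2.5249.

d(x, mu) = √(6.375) ≈ 2.5249


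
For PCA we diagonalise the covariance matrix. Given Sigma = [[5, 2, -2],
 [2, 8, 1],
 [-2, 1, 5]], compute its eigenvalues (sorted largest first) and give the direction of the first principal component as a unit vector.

Step 1 — characteristic polynomial p(λ) = det(λI - Sigma) = λ³ - tr·λ² + c_1·λ - det, where tr = trace, c_1 = sum of the principal 2×2 minors, det = det(Sigma):
  tr = 5 + 8 + 5 = 18,
  c_1 = (5·8 - (2)²) + (5·5 - (-2)²) + (8·5 - (1)²) = 36 + 21 + 39 = 96,
  det = 5·(8·5 - (1)²) - (2)·((2)·5 - (1)·(-2)) + (-2)·((2)·(1) - 8·(-2)) = 5·(39) - (2)·(12) + (-2)·(18) = 135.
  So p(λ) = λ³ - 18λ² + 96λ - 135.
Step 2 — look for an integer root (rational root theorem: any rational root is an integer divisor of 135). Testing λ = 9:
  p(9) = 729 - 1458 + 864 - 135 = 0  ✓
  Dividing out (λ - 9): p(λ) = (λ - 9)(λ² - 9λ + 15).
Step 3 — remaining eigenvalues from the quadratic λ² - 9λ + 15 = 0:
  Δ = 9² - 4·15 = 81 - 60 = 21,  λ = (9 ± √21)/2 = (9 ± 4.5826)/2 ≈ 6.7913 or 2.2087.
  Sorted: λ_1 = 9,  λ_2 = 6.7913,  λ_3 = 2.2087  (check: sum = 18 = tr ✓).

Step 4 — unit eigenvector for λ_1 = 9: v spans the null space of (Sigma - λ_1 I), whose rows are
  r_1 = (-4, 2, -2),  r_2 = (2, -1, 1),  r_3 = (-2, 1, -4).
  v is orthogonal to every row, so take v ∝ r_1 × r_3 = ((2)·(-4) - (-2)·(1), (-2)·(-2) - (-4)·(-4), (-4)·(1) - (2)·(-2)) = (-6, -12, 0).
  Rescale (divide by 6; multiply by -1 so the first nonzero entry is positive): u = (1, 2, 0).
  ||u|| = √((1)² + (2)² + (0)²) = √(5) ≈ 2.2361,  v_1 = u/||u|| ≈ (0.4472, 0.8944, 0) (||v_1|| = 1).

λ_1 = 9,  λ_2 = 6.7913,  λ_3 = 2.2087;  v_1 ≈ (0.4472, 0.8944, 0)


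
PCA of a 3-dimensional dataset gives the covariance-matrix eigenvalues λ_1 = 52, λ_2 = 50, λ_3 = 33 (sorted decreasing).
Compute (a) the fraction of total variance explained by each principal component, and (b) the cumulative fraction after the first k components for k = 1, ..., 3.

Step 1 — total variance = trace(Sigma) = Σ λ_i = 52 + 50 + 33 = 135.

Step 2 — fraction explained by component i = λ_i / Σ λ:
  PC1: 52/135 = 0.3852
  PC2: 50/135 = 0.3704
  PC3: 33/135 = 0.2444

Step 3 — cumulative fraction after k components = (λ_1 + ... + λ_k) / Σ λ:
  k = 1: 52/135 = 0.3852
  k = 2: (52 + 50)/135 = 102/135 = 0.7556
  k = 3: (52 + 50 + 33)/135 = 135/135 = 1

Summary (fraction, with percent):

explained: PC1 0.3852 (38.52%), PC2 0.3704 (37.04%), PC3 0.2444 (24.44%);  cumulative: 0.3852, 0.7556, 1


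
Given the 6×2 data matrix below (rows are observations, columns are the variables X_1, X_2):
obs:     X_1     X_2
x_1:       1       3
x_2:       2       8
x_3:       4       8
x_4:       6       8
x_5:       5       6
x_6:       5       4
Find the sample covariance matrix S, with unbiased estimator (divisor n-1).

Step 1 — column means:
  mean(X_1) = (1 + 2 + 4 + 6 + 5 + 5) / 6 = 23/6 = 3.8333
  mean(X_2) = (3 + 8 + 8 + 8 + 6 + 4) / 6 = 37/6 = 6.1667

Step 2 — sample covariance S[i,j] = (1/(n-1)) · Σ_k (x_{k,i} - mean_i) · (x_{k,j} - mean_j), with n-1 = 5.
  S[X_1,X_1] = ((-2.8333)·(-2.8333) + (-1.8333)·(-1.8333) + (0.1667)·(0.1667) + (2.1667)·(2.1667) + (1.1667)·(1.1667) + (1.1667)·(1.1667)) / 5 = 18.8333/5 = 3.7667
  S[X_1,X_2] = ((-2.8333)·(-3.1667) + (-1.8333)·(1.8333) + (0.1667)·(1.8333) + (2.1667)·(1.8333) + (1.1667)·(-0.1667) + (1.1667)·(-2.1667)) / 5 = 7.1667/5 = 1.4333
  S[X_2,X_2] = ((-3.1667)·(-3.1667) + (1.8333)·(1.8333) + (1.8333)·(1.8333) + (1.8333)·(1.8333) + (-0.1667)·(-0.1667) + (-2.1667)·(-2.1667)) / 5 = 24.8333/5 = 4.9667

S is symmetric (S[j,i] = S[i,j]). Assembling:

S = [[3.7667, 1.4333],
 [1.4333, 4.9667]]


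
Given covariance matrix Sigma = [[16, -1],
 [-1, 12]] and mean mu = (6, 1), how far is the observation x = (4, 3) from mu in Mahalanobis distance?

Step 1 — centre the observation: (x - mu) = (-2, 2).

Step 2 — invert Sigma. det(Sigma) = 16·12 - (-1)² = 191.
  Sigma^{-1} = (1/det) · [[d, -b], [-b, a]] = [[0.0628, 0.0052],
 [0.0052, 0.0838]].

Step 3 — form the quadratic (x - mu)^T · Sigma^{-1} · (x - mu):
  Sigma^{-1} · (x - mu) = (-0.1152, 0.1571).
  (x - mu)^T · [Sigma^{-1} · (x - mu)] = (-2)·(-0.1152) + (2)·(0.1571) = 0.5445.

Step 4 — take square root: d = √(0.5445) ≈ 0.7379.

d(x, mu) = √(0.5445) ≈ 0.7379


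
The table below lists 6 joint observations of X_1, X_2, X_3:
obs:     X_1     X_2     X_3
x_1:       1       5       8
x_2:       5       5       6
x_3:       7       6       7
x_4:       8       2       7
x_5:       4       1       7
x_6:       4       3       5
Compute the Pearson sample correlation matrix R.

Step 1 — column means:
  mean(X_1) = (1 + 5 + 7 + 8 + 4 + 4) / 6 = 29/6 = 4.8333
  mean(X_2) = (5 + 5 + 6 + 2 + 1 + 3) / 6 = 22/6 = 3.6667
  mean(X_3) = (8 + 6 + 7 + 7 + 7 + 5) / 6 = 40/6 = 6.6667

Step 2 — sample variances and covariances s[i,j] = (1/(n-1)) · Σ_k (x_{k,i} - mean_i) · (x_{k,j} - mean_j), with n-1 = 5:
  s[X_1,X_1] = ((-3.8333)·(-3.8333) + (0.1667)·(0.1667) + (2.1667)·(2.1667) + (3.1667)·(3.1667) + (-0.8333)·(-0.8333) + (-0.8333)·(-0.8333)) / 5 = 30.8333/5 = 6.1667
  s[X_1,X_2] = ((-3.8333)·(1.3333) + (0.1667)·(1.3333) + (2.1667)·(2.3333) + (3.1667)·(-1.6667) + (-0.8333)·(-2.6667) + (-0.8333)·(-0.6667)) / 5 = -2.3333/5 = -0.4667
  s[X_1,X_3] = ((-3.8333)·(1.3333) + (0.1667)·(-0.6667) + (2.1667)·(0.3333) + (3.1667)·(0.3333) + (-0.8333)·(0.3333) + (-0.8333)·(-1.6667)) / 5 = -2.3333/5 = -0.4667
  s[X_2,X_2] = ((1.3333)·(1.3333) + (1.3333)·(1.3333) + (2.3333)·(2.3333) + (-1.6667)·(-1.6667) + (-2.6667)·(-2.6667) + (-0.6667)·(-0.6667)) / 5 = 19.3333/5 = 3.8667
  s[X_2,X_3] = ((1.3333)·(1.3333) + (1.3333)·(-0.6667) + (2.3333)·(0.3333) + (-1.6667)·(0.3333) + (-2.6667)·(0.3333) + (-0.6667)·(-1.6667)) / 5 = 1.3333/5 = 0.2667
  s[X_3,X_3] = ((1.3333)·(1.3333) + (-0.6667)·(-0.6667) + (0.3333)·(0.3333) + (0.3333)·(0.3333) + (0.3333)·(0.3333) + (-1.6667)·(-1.6667)) / 5 = 5.3333/5 = 1.0667
  Sample standard deviations s_i = √(s[i,i]):
  s(X_1) = √(6.1667) = 2.4833
  s(X_2) = √(3.8667) = 1.9664
  s(X_3) = √(1.0667) = 1.0328

Step 3 — r_{ij} = s_{ij} / (s_i · s_j):
  r[X_1,X_1] = 1 (diagonal).
  r[X_1,X_2] = -0.4667 / (2.4833 · 1.9664) = -0.4667 / 4.8831 = -0.0956
  r[X_1,X_3] = -0.4667 / (2.4833 · 1.0328) = -0.4667 / 2.5647 = -0.182
  r[X_2,X_2] = 1 (diagonal).
  r[X_2,X_3] = 0.2667 / (1.9664 · 1.0328) = 0.2667 / 2.0309 = 0.1313
  r[X_3,X_3] = 1 (diagonal).

R is symmetric with unit diagonal. Assembling:

R = [[1, -0.0956, -0.182],
 [-0.0956, 1, 0.1313],
 [-0.182, 0.1313, 1]]


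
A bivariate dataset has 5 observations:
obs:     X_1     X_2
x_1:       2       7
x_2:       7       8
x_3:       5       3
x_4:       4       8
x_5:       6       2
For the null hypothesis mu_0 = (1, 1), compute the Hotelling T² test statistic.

Step 1 — sample mean vector:
  mean(X_1) = (2 + 7 + 5 + 4 + 6) / 5 = 24/5 = 4.8
  mean(X_2) = (7 + 8 + 3 + 8 + 2) / 5 = 28/5 = 5.6
  x̄ = (4.8, 5.6),  deviation x̄ - mu_0 = (4.8, 5.6) - (1, 1) = (3.8, 4.6).

Step 2 — sample covariance matrix, S[i,j] = (1/(n-1)) · Σ_k (x_{k,i} - mean_i) · (x_{k,j} - mean_j), divisor n-1 = 4:
  S[X_1,X_1] = ((-2.8)·(-2.8) + (2.2)·(2.2) + (0.2)·(0.2) + (-0.8)·(-0.8) + (1.2)·(1.2)) / 4 = 14.8/4 = 3.7
  S[X_1,X_2] = ((-2.8)·(1.4) + (2.2)·(2.4) + (0.2)·(-2.6) + (-0.8)·(2.4) + (1.2)·(-3.6)) / 4 = -5.4/4 = -1.35
  S[X_2,X_2] = ((1.4)·(1.4) + (2.4)·(2.4) + (-2.6)·(-2.6) + (2.4)·(2.4) + (-3.6)·(-3.6)) / 4 = 33.2/4 = 8.3
  S = [[3.7, -1.35],
 [-1.35, 8.3]].

Step 3 — invert S. det(S) = 3.7·8.3 - (-1.35)² = 28.8875.
  S^{-1} = (1/det) · [[d, -b], [-b, a]] = [[0.2873, 0.0467],
 [0.0467, 0.1281]].

Step 4 — quadratic form (x̄ - mu_0)^T · S^{-1} · (x̄ - mu_0):
  S^{-1} · (x̄ - mu_0) = (1.3068, 0.7668),
  (x̄ - mu_0)^T · [...] = (3.8)·(1.3068) + (4.6)·(0.7668) = 8.4929.

Step 5 — scale by n: T² = 5 · 8.4929 = 42.4647.

T² ≈ 42.4647


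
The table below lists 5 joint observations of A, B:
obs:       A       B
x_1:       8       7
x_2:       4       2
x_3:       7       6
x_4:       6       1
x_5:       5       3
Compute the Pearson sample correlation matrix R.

Step 1 — column means:
  mean(A) = (8 + 4 + 7 + 6 + 5) / 5 = 30/5 = 6
  mean(B) = (7 + 2 + 6 + 1 + 3) / 5 = 19/5 = 3.8

Step 2 — sample variances and covariances s[i,j] = (1/(n-1)) · Σ_k (x_{k,i} - mean_i) · (x_{k,j} - mean_j), with n-1 = 4:
  s[A,A] = ((2)·(2) + (-2)·(-2) + (1)·(1) + (0)·(0) + (-1)·(-1)) / 4 = 10/4 = 2.5
  s[A,B] = ((2)·(3.2) + (-2)·(-1.8) + (1)·(2.2) + (0)·(-2.8) + (-1)·(-0.8)) / 4 = 13/4 = 3.25
  s[B,B] = ((3.2)·(3.2) + (-1.8)·(-1.8) + (2.2)·(2.2) + (-2.8)·(-2.8) + (-0.8)·(-0.8)) / 4 = 26.8/4 = 6.7
  Sample standard deviations s_i = √(s[i,i]):
  s(A) = √(2.5) = 1.5811
  s(B) = √(6.7) = 2.5884

Step 3 — r_{ij} = s_{ij} / (s_i · s_j):
  r[A,A] = 1 (diagonal).
  r[A,B] = 3.25 / (1.5811 · 2.5884) = 3.25 / 4.0927 = 0.7941
  r[B,B] = 1 (diagonal).

R is symmetric with unit diagonal. Assembling:

R = [[1, 0.7941],
 [0.7941, 1]]


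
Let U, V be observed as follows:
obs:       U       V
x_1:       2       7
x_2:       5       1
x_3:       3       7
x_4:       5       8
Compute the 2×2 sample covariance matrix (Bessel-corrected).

Step 1 — column means:
  mean(U) = (2 + 5 + 3 + 5) / 4 = 15/4 = 3.75
  mean(V) = (7 + 1 + 7 + 8) / 4 = 23/4 = 5.75

Step 2 — sample covariance S[i,j] = (1/(n-1)) · Σ_k (x_{k,i} - mean_i) · (x_{k,j} - mean_j), with n-1 = 3.
  S[U,U] = ((-1.75)·(-1.75) + (1.25)·(1.25) + (-0.75)·(-0.75) + (1.25)·(1.25)) / 3 = 6.75/3 = 2.25
  S[U,V] = ((-1.75)·(1.25) + (1.25)·(-4.75) + (-0.75)·(1.25) + (1.25)·(2.25)) / 3 = -6.25/3 = -2.0833
  S[V,V] = ((1.25)·(1.25) + (-4.75)·(-4.75) + (1.25)·(1.25) + (2.25)·(2.25)) / 3 = 30.75/3 = 10.25

S is symmetric (S[j,i] = S[i,j]). Assembling:

S = [[2.25, -2.0833],
 [-2.0833, 10.25]]


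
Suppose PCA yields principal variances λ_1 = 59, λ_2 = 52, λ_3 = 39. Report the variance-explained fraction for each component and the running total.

Step 1 — total variance = trace(Sigma) = Σ λ_i = 59 + 52 + 39 = 150.

Step 2 — fraction explained by component i = λ_i / Σ λ:
  PC1: 59/150 = 0.3933
  PC2: 52/150 = 0.3467
  PC3: 39/150 = 0.26

Step 3 — cumulative fraction after k components = (λ_1 + ... + λ_k) / Σ λ:
  k = 1: 59/150 = 0.3933
  k = 2: (59 + 52)/150 = 111/150 = 0.74
  k = 3: (59 + 52 + 39)/150 = 150/150 = 1

Summary (fraction, with percent):

explained: PC1 0.3933 (39.33%), PC2 0.3467 (34.67%), PC3 0.26 (26%);  cumulative: 0.3933, 0.74, 1


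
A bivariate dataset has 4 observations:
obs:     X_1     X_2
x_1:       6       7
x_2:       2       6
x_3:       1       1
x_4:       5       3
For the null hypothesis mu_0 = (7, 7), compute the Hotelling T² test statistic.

Step 1 — sample mean vector:
  mean(X_1) = (6 + 2 + 1 + 5) / 4 = 14/4 = 3.5
  mean(X_2) = (7 + 6 + 1 + 3) / 4 = 17/4 = 4.25
  x̄ = (3.5, 4.25),  deviation x̄ - mu_0 = (3.5, 4.25) - (7, 7) = (-3.5, -2.75).

Step 2 — sample covariance matrix, S[i,j] = (1/(n-1)) · Σ_k (x_{k,i} - mean_i) · (x_{k,j} - mean_j), divisor n-1 = 3:
  S[X_1,X_1] = ((2.5)·(2.5) + (-1.5)·(-1.5) + (-2.5)·(-2.5) + (1.5)·(1.5)) / 3 = 17/3 = 5.6667
  S[X_1,X_2] = ((2.5)·(2.75) + (-1.5)·(1.75) + (-2.5)·(-3.25) + (1.5)·(-1.25)) / 3 = 10.5/3 = 3.5
  S[X_2,X_2] = ((2.75)·(2.75) + (1.75)·(1.75) + (-3.25)·(-3.25) + (-1.25)·(-1.25)) / 3 = 22.75/3 = 7.5833
  S = [[5.6667, 3.5],
 [3.5, 7.5833]].

Step 3 — invert S. det(S) = 5.6667·7.5833 - (3.5)² = 30.7222.
  S^{-1} = (1/det) · [[d, -b], [-b, a]] = [[0.2468, -0.1139],
 [-0.1139, 0.1844]].

Step 4 — quadratic form (x̄ - mu_0)^T · S^{-1} · (x̄ - mu_0):
  S^{-1} · (x̄ - mu_0) = (-0.5506, -0.1085),
  (x̄ - mu_0)^T · [...] = (-3.5)·(-0.5506) + (-2.75)·(-0.1085) = 2.2256.

Step 5 — scale by n: T² = 4 · 2.2256 = 8.9024.

T² ≈ 8.9024


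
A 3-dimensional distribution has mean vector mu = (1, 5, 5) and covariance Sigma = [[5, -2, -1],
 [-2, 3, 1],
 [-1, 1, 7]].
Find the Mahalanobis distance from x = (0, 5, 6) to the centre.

Step 1 — centre the observation: (x - mu) = (-1, 0, 1).

Step 2 — invert Sigma (cofactor / det for 3×3, or solve directly):
  Sigma^{-1} = [[0.274, 0.1781, 0.0137],
 [0.1781, 0.4658, -0.0411],
 [0.0137, -0.0411, 0.1507]].

Step 3 — form the quadratic (x - mu)^T · Sigma^{-1} · (x - mu):
  Sigma^{-1} · (x - mu) = (-0.2603, -0.2192, 0.137).
  (x - mu)^T · [Sigma^{-1} · (x - mu)] = (-1)·(-0.2603) + (0)·(-0.2192) + (1)·(0.137) = 0.3973.

Step 4 — take square root: d = √(0.3973) ≈ 0.6303.

d(x, mu) = √(0.3973) ≈ 0.6303


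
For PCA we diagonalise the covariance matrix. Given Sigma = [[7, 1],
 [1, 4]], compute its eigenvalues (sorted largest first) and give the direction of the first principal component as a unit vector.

Step 1 — characteristic polynomial of 2×2 Sigma:
  det(Sigma - λI) = λ² - trace · λ + det = 0.
  trace = 7 + 4 = 11, det = 7·4 - (1)² = 27.
Step 2 — discriminant:
  Δ = trace² - 4·det = 121 - 108 = 13.
Step 3 — eigenvalues:
  λ = (trace ± √Δ)/2 = (11 ± 3.6056)/2,
  λ_1 = 7.3028,  λ_2 = 3.6972.

Step 4 — unit eigenvector for λ_1: solve (Sigma - λ_1 I)v = 0. First row:
  (7 - 7.3028)·v_x + (1)·v_y = 0, i.e. (-0.3028)·v_x + (1)·v_y = 0,
  so v ∝ (b, λ_1 - a) = (1, 0.3028) = u.
  ||u|| = √((1)² + (0.3028)²) = √(1.0917) ≈ 1.0448,
  v_1 = u/||u|| ≈ (0.9571, 0.2898) (||v_1|| = 1).

λ_1 = 7.3028,  λ_2 = 3.6972;  v_1 ≈ (0.9571, 0.2898)


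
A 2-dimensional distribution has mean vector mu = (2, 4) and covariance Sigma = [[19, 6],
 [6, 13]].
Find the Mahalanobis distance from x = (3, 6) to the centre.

Step 1 — centre the observation: (x - mu) = (1, 2).

Step 2 — invert Sigma. det(Sigma) = 19·13 - (6)² = 211.
  Sigma^{-1} = (1/det) · [[d, -b], [-b, a]] = [[0.0616, -0.0284],
 [-0.0284, 0.09]].

Step 3 — form the quadratic (x - mu)^T · Sigma^{-1} · (x - mu):
  Sigma^{-1} · (x - mu) = (0.0047, 0.1517).
  (x - mu)^T · [Sigma^{-1} · (x - mu)] = (1)·(0.0047) + (2)·(0.1517) = 0.3081.

Step 4 — take square root: d = √(0.3081) ≈ 0.555.

d(x, mu) = √(0.3081) ≈ 0.555


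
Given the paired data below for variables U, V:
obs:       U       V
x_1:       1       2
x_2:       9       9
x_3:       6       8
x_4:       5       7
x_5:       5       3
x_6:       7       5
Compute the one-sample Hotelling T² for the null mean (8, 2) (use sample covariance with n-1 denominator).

Step 1 — sample mean vector:
  mean(U) = (1 + 9 + 6 + 5 + 5 + 7) / 6 = 33/6 = 5.5
  mean(V) = (2 + 9 + 8 + 7 + 3 + 5) / 6 = 34/6 = 5.6667
  x̄ = (5.5, 5.6667),  deviation x̄ - mu_0 = (5.5, 5.6667) - (8, 2) = (-2.5, 3.6667).

Step 2 — sample covariance matrix, S[i,j] = (1/(n-1)) · Σ_k (x_{k,i} - mean_i) · (x_{k,j} - mean_j), divisor n-1 = 5:
  S[U,U] = ((-4.5)·(-4.5) + (3.5)·(3.5) + (0.5)·(0.5) + (-0.5)·(-0.5) + (-0.5)·(-0.5) + (1.5)·(1.5)) / 5 = 35.5/5 = 7.1
  S[U,V] = ((-4.5)·(-3.6667) + (3.5)·(3.3333) + (0.5)·(2.3333) + (-0.5)·(1.3333) + (-0.5)·(-2.6667) + (1.5)·(-0.6667)) / 5 = 29/5 = 5.8
  S[V,V] = ((-3.6667)·(-3.6667) + (3.3333)·(3.3333) + (2.3333)·(2.3333) + (1.3333)·(1.3333) + (-2.6667)·(-2.6667) + (-0.6667)·(-0.6667)) / 5 = 39.3333/5 = 7.8667
  S = [[7.1, 5.8],
 [5.8, 7.8667]].

Step 3 — invert S. det(S) = 7.1·7.8667 - (5.8)² = 22.2133.
  S^{-1} = (1/det) · [[d, -b], [-b, a]] = [[0.3541, -0.2611],
 [-0.2611, 0.3196]].

Step 4 — quadratic form (x̄ - mu_0)^T · S^{-1} · (x̄ - mu_0):
  S^{-1} · (x̄ - mu_0) = (-1.8427, 1.8247),
  (x̄ - mu_0)^T · [...] = (-2.5)·(-1.8427) + (3.6667)·(1.8247) = 11.2975.

Step 5 — scale by n: T² = 6 · 11.2975 = 67.7851.

T² ≈ 67.7851


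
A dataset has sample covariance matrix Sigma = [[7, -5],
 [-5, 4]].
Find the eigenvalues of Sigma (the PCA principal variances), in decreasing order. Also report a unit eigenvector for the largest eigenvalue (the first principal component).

Step 1 — characteristic polynomial of 2×2 Sigma:
  det(Sigma - λI) = λ² - trace · λ + det = 0.
  trace = 7 + 4 = 11, det = 7·4 - (-5)² = 3.
Step 2 — discriminant:
  Δ = trace² - 4·det = 121 - 12 = 109.
Step 3 — eigenvalues:
  λ = (trace ± √Δ)/2 = (11 ± 10.4403)/2,
  λ_1 = 10.7202,  λ_2 = 0.2798.

Step 4 — unit eigenvector for λ_1: solve (Sigma - λ_1 I)v = 0. First row:
  (7 - 10.7202)·v_x + (-5)·v_y = 0, i.e. (-3.7202)·v_x + (-5)·v_y = 0,
  so v ∝ (b, λ_1 - a) = (-5, 3.7202); multiply by -1 so the first entry is positive: u = (5, -3.7202).
  ||u|| = √((5)² + (-3.7202)²) = √(38.8395) ≈ 6.2321,
  v_1 = u/||u|| ≈ (0.8023, -0.5969) (||v_1|| = 1).

λ_1 = 10.7202,  λ_2 = 0.2798;  v_1 ≈ (0.8023, -0.5969)


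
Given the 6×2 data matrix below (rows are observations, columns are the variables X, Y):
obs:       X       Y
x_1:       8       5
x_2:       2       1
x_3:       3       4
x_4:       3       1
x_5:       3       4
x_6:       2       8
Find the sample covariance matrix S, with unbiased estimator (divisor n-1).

Step 1 — column means:
  mean(X) = (8 + 2 + 3 + 3 + 3 + 2) / 6 = 21/6 = 3.5
  mean(Y) = (5 + 1 + 4 + 1 + 4 + 8) / 6 = 23/6 = 3.8333

Step 2 — sample covariance S[i,j] = (1/(n-1)) · Σ_k (x_{k,i} - mean_i) · (x_{k,j} - mean_j), with n-1 = 5.
  S[X,X] = ((4.5)·(4.5) + (-1.5)·(-1.5) + (-0.5)·(-0.5) + (-0.5)·(-0.5) + (-0.5)·(-0.5) + (-1.5)·(-1.5)) / 5 = 25.5/5 = 5.1
  S[X,Y] = ((4.5)·(1.1667) + (-1.5)·(-2.8333) + (-0.5)·(0.1667) + (-0.5)·(-2.8333) + (-0.5)·(0.1667) + (-1.5)·(4.1667)) / 5 = 4.5/5 = 0.9
  S[Y,Y] = ((1.1667)·(1.1667) + (-2.8333)·(-2.8333) + (0.1667)·(0.1667) + (-2.8333)·(-2.8333) + (0.1667)·(0.1667) + (4.1667)·(4.1667)) / 5 = 34.8333/5 = 6.9667

S is symmetric (S[j,i] = S[i,j]). Assembling:

S = [[5.1, 0.9],
 [0.9, 6.9667]]


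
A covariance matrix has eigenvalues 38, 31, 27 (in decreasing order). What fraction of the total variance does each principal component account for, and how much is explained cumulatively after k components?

Step 1 — total variance = trace(Sigma) = Σ λ_i = 38 + 31 + 27 = 96.

Step 2 — fraction explained by component i = λ_i / Σ λ:
  PC1: 38/96 = 0.3958
  PC2: 31/96 = 0.3229
  PC3: 27/96 = 0.2812

Step 3 — cumulative fraction after k components = (λ_1 + ... + λ_k) / Σ λ:
  k = 1: 38/96 = 0.3958
  k = 2: (38 + 31)/96 = 69/96 = 0.7188
  k = 3: (38 + 31 + 27)/96 = 96/96 = 1

Summary (fraction, with percent):

explained: PC1 0.3958 (39.58%), PC2 0.3229 (32.29%), PC3 0.2812 (28.12%);  cumulative: 0.3958, 0.7188, 1


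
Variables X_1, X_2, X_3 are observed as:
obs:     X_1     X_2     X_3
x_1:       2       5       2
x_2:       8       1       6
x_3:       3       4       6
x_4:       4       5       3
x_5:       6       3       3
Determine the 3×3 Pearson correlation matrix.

Step 1 — column means:
  mean(X_1) = (2 + 8 + 3 + 4 + 6) / 5 = 23/5 = 4.6
  mean(X_2) = (5 + 1 + 4 + 5 + 3) / 5 = 18/5 = 3.6
  mean(X_3) = (2 + 6 + 6 + 3 + 3) / 5 = 20/5 = 4

Step 2 — sample variances and covariances s[i,j] = (1/(n-1)) · Σ_k (x_{k,i} - mean_i) · (x_{k,j} - mean_j), with n-1 = 4:
  s[X_1,X_1] = ((-2.6)·(-2.6) + (3.4)·(3.4) + (-1.6)·(-1.6) + (-0.6)·(-0.6) + (1.4)·(1.4)) / 4 = 23.2/4 = 5.8
  s[X_1,X_2] = ((-2.6)·(1.4) + (3.4)·(-2.6) + (-1.6)·(0.4) + (-0.6)·(1.4) + (1.4)·(-0.6)) / 4 = -14.8/4 = -3.7
  s[X_1,X_3] = ((-2.6)·(-2) + (3.4)·(2) + (-1.6)·(2) + (-0.6)·(-1) + (1.4)·(-1)) / 4 = 8/4 = 2
  s[X_2,X_2] = ((1.4)·(1.4) + (-2.6)·(-2.6) + (0.4)·(0.4) + (1.4)·(1.4) + (-0.6)·(-0.6)) / 4 = 11.2/4 = 2.8
  s[X_2,X_3] = ((1.4)·(-2) + (-2.6)·(2) + (0.4)·(2) + (1.4)·(-1) + (-0.6)·(-1)) / 4 = -8/4 = -2
  s[X_3,X_3] = ((-2)·(-2) + (2)·(2) + (2)·(2) + (-1)·(-1) + (-1)·(-1)) / 4 = 14/4 = 3.5
  Sample standard deviations s_i = √(s[i,i]):
  s(X_1) = √(5.8) = 2.4083
  s(X_2) = √(2.8) = 1.6733
  s(X_3) = √(3.5) = 1.8708

Step 3 — r_{ij} = s_{ij} / (s_i · s_j):
  r[X_1,X_1] = 1 (diagonal).
  r[X_1,X_2] = -3.7 / (2.4083 · 1.6733) = -3.7 / 4.0299 = -0.9181
  r[X_1,X_3] = 2 / (2.4083 · 1.8708) = 2 / 4.5056 = 0.4439
  r[X_2,X_2] = 1 (diagonal).
  r[X_2,X_3] = -2 / (1.6733 · 1.8708) = -2 / 3.1305 = -0.6389
  r[X_3,X_3] = 1 (diagonal).

R is symmetric with unit diagonal. Assembling:

R = [[1, -0.9181, 0.4439],
 [-0.9181, 1, -0.6389],
 [0.4439, -0.6389, 1]]


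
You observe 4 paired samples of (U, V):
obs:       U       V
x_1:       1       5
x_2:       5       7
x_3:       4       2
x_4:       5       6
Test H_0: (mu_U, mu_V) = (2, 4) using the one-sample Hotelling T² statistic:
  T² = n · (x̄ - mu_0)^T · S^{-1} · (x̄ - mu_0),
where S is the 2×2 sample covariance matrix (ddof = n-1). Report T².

Step 1 — sample mean vector:
  mean(U) = (1 + 5 + 4 + 5) / 4 = 15/4 = 3.75
  mean(V) = (5 + 7 + 2 + 6) / 4 = 20/4 = 5
  x̄ = (3.75, 5),  deviation x̄ - mu_0 = (3.75, 5) - (2, 4) = (1.75, 1).

Step 2 — sample covariance matrix, S[i,j] = (1/(n-1)) · Σ_k (x_{k,i} - mean_i) · (x_{k,j} - mean_j), divisor n-1 = 3:
  S[U,U] = ((-2.75)·(-2.75) + (1.25)·(1.25) + (0.25)·(0.25) + (1.25)·(1.25)) / 3 = 10.75/3 = 3.5833
  S[U,V] = ((-2.75)·(0) + (1.25)·(2) + (0.25)·(-3) + (1.25)·(1)) / 3 = 3/3 = 1
  S[V,V] = ((0)·(0) + (2)·(2) + (-3)·(-3) + (1)·(1)) / 3 = 14/3 = 4.6667
  S = [[3.5833, 1],
 [1, 4.6667]].

Step 3 — invert S. det(S) = 3.5833·4.6667 - (1)² = 15.7222.
  S^{-1} = (1/det) · [[d, -b], [-b, a]] = [[0.2968, -0.0636],
 [-0.0636, 0.2279]].

Step 4 — quadratic form (x̄ - mu_0)^T · S^{-1} · (x̄ - mu_0):
  S^{-1} · (x̄ - mu_0) = (0.4558, 0.1166),
  (x̄ - mu_0)^T · [...] = (1.75)·(0.4558) + (1)·(0.1166) = 0.9143.

Step 5 — scale by n: T² = 4 · 0.9143 = 3.6572.

T² ≈ 3.6572


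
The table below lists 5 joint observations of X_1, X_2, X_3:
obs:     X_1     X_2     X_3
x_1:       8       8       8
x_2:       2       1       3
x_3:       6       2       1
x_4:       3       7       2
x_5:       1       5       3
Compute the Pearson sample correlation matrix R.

Step 1 — column means:
  mean(X_1) = (8 + 2 + 6 + 3 + 1) / 5 = 20/5 = 4
  mean(X_2) = (8 + 1 + 2 + 7 + 5) / 5 = 23/5 = 4.6
  mean(X_3) = (8 + 3 + 1 + 2 + 3) / 5 = 17/5 = 3.4

Step 2 — sample variances and covariances s[i,j] = (1/(n-1)) · Σ_k (x_{k,i} - mean_i) · (x_{k,j} - mean_j), with n-1 = 4:
  s[X_1,X_1] = ((4)·(4) + (-2)·(-2) + (2)·(2) + (-1)·(-1) + (-3)·(-3)) / 4 = 34/4 = 8.5
  s[X_1,X_2] = ((4)·(3.4) + (-2)·(-3.6) + (2)·(-2.6) + (-1)·(2.4) + (-3)·(0.4)) / 4 = 12/4 = 3
  s[X_1,X_3] = ((4)·(4.6) + (-2)·(-0.4) + (2)·(-2.4) + (-1)·(-1.4) + (-3)·(-0.4)) / 4 = 17/4 = 4.25
  s[X_2,X_2] = ((3.4)·(3.4) + (-3.6)·(-3.6) + (-2.6)·(-2.6) + (2.4)·(2.4) + (0.4)·(0.4)) / 4 = 37.2/4 = 9.3
  s[X_2,X_3] = ((3.4)·(4.6) + (-3.6)·(-0.4) + (-2.6)·(-2.4) + (2.4)·(-1.4) + (0.4)·(-0.4)) / 4 = 19.8/4 = 4.95
  s[X_3,X_3] = ((4.6)·(4.6) + (-0.4)·(-0.4) + (-2.4)·(-2.4) + (-1.4)·(-1.4) + (-0.4)·(-0.4)) / 4 = 29.2/4 = 7.3
  Sample standard deviations s_i = √(s[i,i]):
  s(X_1) = √(8.5) = 2.9155
  s(X_2) = √(9.3) = 3.0496
  s(X_3) = √(7.3) = 2.7019

Step 3 — r_{ij} = s_{ij} / (s_i · s_j):
  r[X_1,X_1] = 1 (diagonal).
  r[X_1,X_2] = 3 / (2.9155 · 3.0496) = 3 / 8.891 = 0.3374
  r[X_1,X_3] = 4.25 / (2.9155 · 2.7019) = 4.25 / 7.8772 = 0.5395
  r[X_2,X_2] = 1 (diagonal).
  r[X_2,X_3] = 4.95 / (3.0496 · 2.7019) = 4.95 / 8.2395 = 0.6008
  r[X_3,X_3] = 1 (diagonal).

R is symmetric with unit diagonal. Assembling:

R = [[1, 0.3374, 0.5395],
 [0.3374, 1, 0.6008],
 [0.5395, 0.6008, 1]]


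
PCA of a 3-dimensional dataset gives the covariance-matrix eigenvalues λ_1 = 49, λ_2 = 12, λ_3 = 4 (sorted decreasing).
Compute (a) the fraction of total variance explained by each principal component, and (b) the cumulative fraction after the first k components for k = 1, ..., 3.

Step 1 — total variance = trace(Sigma) = Σ λ_i = 49 + 12 + 4 = 65.

Step 2 — fraction explained by component i = λ_i / Σ λ:
  PC1: 49/65 = 0.7538
  PC2: 12/65 = 0.1846
  PC3: 4/65 = 0.0615

Step 3 — cumulative fraction after k components = (λ_1 + ... + λ_k) / Σ λ:
  k = 1: 49/65 = 0.7538
  k = 2: (49 + 12)/65 = 61/65 = 0.9385
  k = 3: (49 + 12 + 4)/65 = 65/65 = 1

Summary (fraction, with percent):

explained: PC1 0.7538 (75.38%), PC2 0.1846 (18.46%), PC3 0.0615 (6.15%);  cumulative: 0.7538, 0.9385, 1


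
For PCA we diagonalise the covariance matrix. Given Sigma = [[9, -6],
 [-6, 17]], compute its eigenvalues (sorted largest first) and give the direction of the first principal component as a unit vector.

Step 1 — characteristic polynomial of 2×2 Sigma:
  det(Sigma - λI) = λ² - trace · λ + det = 0.
  trace = 9 + 17 = 26, det = 9·17 - (-6)² = 117.
Step 2 — discriminant:
  Δ = trace² - 4·det = 676 - 468 = 208.
Step 3 — eigenvalues:
  λ = (trace ± √Δ)/2 = (26 ± 14.4222)/2,
  λ_1 = 20.2111,  λ_2 = 5.7889.

Step 4 — unit eigenvector for λ_1: solve (Sigma - λ_1 I)v = 0. First row:
  (9 - 20.2111)·v_x + (-6)·v_y = 0, i.e. (-11.2111)·v_x + (-6)·v_y = 0,
  so v ∝ (b, λ_1 - a) = (-6, 11.2111); multiply by -1 so the first entry is positive: u = (6, -11.2111).
  ||u|| = √((6)² + (-11.2111)²) = √(161.6888) ≈ 12.7157,
  v_1 = u/||u|| ≈ (0.4719, -0.8817) (||v_1|| = 1).

λ_1 = 20.2111,  λ_2 = 5.7889;  v_1 ≈ (0.4719, -0.8817)
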